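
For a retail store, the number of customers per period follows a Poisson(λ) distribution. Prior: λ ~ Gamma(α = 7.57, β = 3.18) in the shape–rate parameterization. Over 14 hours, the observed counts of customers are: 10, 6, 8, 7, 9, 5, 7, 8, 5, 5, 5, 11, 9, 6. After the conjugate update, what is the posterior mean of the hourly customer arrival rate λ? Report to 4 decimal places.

6.3196

With a Gamma(shape α, rate β) prior, the Poisson likelihood is conjugate: the posterior is Gamma(α + ΣXᵢ, β + n).
Sum of counts S = 101 over n = 14 hours.
Posterior: Gamma(α+S, β+n) = Gamma(7.57+101, 3.18+14) = Gamma(108.57, 17.18).
Posterior mean = α/β = 108.57/17.18 = 6.3196.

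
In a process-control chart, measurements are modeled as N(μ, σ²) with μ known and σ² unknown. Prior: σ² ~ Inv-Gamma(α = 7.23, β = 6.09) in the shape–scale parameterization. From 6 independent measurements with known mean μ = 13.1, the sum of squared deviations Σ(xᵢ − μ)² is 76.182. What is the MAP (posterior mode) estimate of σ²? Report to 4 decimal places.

3.9342

With known mean μ and an Inverse-Gamma(α, β) prior on σ², the Normal likelihood is conjugate: posterior is Inv-Gamma(α + n/2, β + Σ(xᵢ−μ)²/2).
Posterior: Inv-Gamma(7.23 + 6/2, 6.09 + 76.182/2) = Inv-Gamma(10.23, 44.1810).
Mode = β/(α+1) = 44.1810/11.23 = 3.9342.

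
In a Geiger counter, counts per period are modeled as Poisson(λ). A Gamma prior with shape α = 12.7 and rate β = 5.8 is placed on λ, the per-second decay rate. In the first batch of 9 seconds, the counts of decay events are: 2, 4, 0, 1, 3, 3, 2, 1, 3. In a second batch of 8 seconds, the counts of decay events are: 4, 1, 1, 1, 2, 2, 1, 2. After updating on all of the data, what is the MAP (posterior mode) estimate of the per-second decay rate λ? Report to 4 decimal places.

1.9605

With a Gamma(shape α, rate β) prior, the Poisson likelihood is conjugate: the posterior is Gamma(α + ΣXᵢ, β + n).
Batch 1: sum of counts S = 19 over n = 9 seconds.
After batch 1: Gamma(α+S, β+n) = Gamma(12.7+19, 5.8+9) = Gamma(31.7, 14.8).
Batch 2: sum of counts S = 14 over n = 8 seconds.
After batch 2: Gamma(α+S, β+n) = Gamma(31.7+14, 14.8+8) = Gamma(45.7, 22.8).
Mode of Gamma(α,β) for α≥1 is (α−1)/β = 44.7/22.8 = 1.9605.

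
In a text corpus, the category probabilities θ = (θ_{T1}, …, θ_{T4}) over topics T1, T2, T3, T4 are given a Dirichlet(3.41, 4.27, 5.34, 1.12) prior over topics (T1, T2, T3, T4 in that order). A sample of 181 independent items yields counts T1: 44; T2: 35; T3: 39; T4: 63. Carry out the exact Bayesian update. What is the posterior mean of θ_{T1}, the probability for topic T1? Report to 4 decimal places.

0.2430

The Dirichlet prior is conjugate to the Multinomial likelihood: each posterior αⱼ = prior αⱼ + observed count nⱼ.
Posterior concentration: (47.41, 39.27, 44.34, 64.12), total = 195.14.
E[θ_{T1}|data] = α_{T1}/Σα = 47.41/195.14 = 0.2430.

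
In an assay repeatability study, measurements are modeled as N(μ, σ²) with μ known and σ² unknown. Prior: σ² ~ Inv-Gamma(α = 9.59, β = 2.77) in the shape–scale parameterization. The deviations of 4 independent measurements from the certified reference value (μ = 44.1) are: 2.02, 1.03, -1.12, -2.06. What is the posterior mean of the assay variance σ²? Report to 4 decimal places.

With known mean μ and an Inverse-Gamma(α, β) prior on σ², the Normal likelihood is conjugate: posterior is Inv-Gamma(α + n/2, β + Σ(xᵢ−μ)²/2).
Σ(xᵢ−μ)² = (2.02)² + (1.03)² + (-1.12)² + (-2.06)² = 10.6393.
Posterior: Inv-Gamma(9.59 + 4/2, 2.77 + 10.6393/2) = Inv-Gamma(11.59, 8.08965).
E[σ²|data] = β/(α−1) = 8.08965/10.59 = 0.7639.

0.7639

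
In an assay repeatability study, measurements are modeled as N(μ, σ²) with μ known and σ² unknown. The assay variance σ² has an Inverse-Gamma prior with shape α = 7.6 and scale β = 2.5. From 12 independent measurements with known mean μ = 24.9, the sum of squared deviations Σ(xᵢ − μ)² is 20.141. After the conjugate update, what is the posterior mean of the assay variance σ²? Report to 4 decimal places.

0.9977

With known mean μ and an Inverse-Gamma(α, β) prior on σ², the Normal likelihood is conjugate: posterior is Inv-Gamma(α + n/2, β + Σ(xᵢ−μ)²/2).
Posterior: Inv-Gamma(7.6 + 12/2, 2.5 + 20.141/2) = Inv-Gamma(13.60, 12.5705).
E[σ²|data] = β/(α−1) = 12.5705/12.60 = 0.9977.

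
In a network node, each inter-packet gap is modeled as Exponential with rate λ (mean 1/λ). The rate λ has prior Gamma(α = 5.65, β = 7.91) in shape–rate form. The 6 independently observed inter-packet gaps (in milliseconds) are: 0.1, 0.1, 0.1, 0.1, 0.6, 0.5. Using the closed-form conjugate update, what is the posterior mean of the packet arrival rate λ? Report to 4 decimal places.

With a Gamma(shape α, rate β) prior on the exponential rate λ, the posterior after n observations with total T = Σxᵢ is Gamma(α+n, β+T).
Sum of observations T = 1.5 milliseconds; n = 6.
Posterior: Gamma(5.65+6, 7.91+1.5) = Gamma(11.65, 9.41).
Posterior mean of λ = α/β = 11.65/9.41 = 1.2380.

1.2380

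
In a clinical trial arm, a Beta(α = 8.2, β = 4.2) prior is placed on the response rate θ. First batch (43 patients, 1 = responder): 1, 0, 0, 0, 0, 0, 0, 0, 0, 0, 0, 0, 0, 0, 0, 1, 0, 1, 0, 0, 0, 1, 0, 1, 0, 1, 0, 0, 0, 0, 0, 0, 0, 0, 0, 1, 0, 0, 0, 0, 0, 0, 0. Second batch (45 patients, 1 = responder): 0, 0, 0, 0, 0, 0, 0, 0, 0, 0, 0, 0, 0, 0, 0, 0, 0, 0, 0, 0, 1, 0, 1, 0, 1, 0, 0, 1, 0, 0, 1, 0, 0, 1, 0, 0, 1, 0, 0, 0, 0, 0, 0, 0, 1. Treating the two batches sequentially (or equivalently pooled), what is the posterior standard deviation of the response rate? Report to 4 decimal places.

0.0419

The Beta prior is conjugate to a Binomial/Bernoulli likelihood; the update adds successes to α and failures to β.
After batch 1: Beta(8.2+7, 4.2+36) = Beta(15.2, 40.2).
After batch 2: Beta(15.2+8, 40.2+37) = Beta(23.2, 77.2).
Var = αβ/((α+β)²(α+β+1)) = 23.2·77.2/(100.4²·101.4) = 0.00175227; SD = √0.00175227 = 0.0419.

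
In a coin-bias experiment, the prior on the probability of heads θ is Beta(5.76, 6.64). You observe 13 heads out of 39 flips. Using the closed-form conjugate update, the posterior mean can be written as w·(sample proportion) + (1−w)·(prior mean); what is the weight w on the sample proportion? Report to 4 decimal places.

The Beta prior is conjugate to a Binomial/Bernoulli likelihood; the update adds successes to α and failures to β.
Posterior mean = (α₀+k)/(α₀+β₀+n) = [n/(α₀+β₀+n)]·(k/n) + [(α₀+β₀)/(α₀+β₀+n)]·α₀/(α₀+β₀), so only n and the prior enter the weight.
The weight on the data is w = n/(α₀+β₀+n) = 39/(5.76+6.64+39) = 39/51.40 = 0.7588.

0.7588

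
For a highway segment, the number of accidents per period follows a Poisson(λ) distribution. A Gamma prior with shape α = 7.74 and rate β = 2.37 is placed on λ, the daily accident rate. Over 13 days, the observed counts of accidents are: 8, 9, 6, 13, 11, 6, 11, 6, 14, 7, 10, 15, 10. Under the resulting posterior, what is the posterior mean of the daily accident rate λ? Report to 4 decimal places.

With a Gamma(shape α, rate β) prior, the Poisson likelihood is conjugate: the posterior is Gamma(α + ΣXᵢ, β + n).
Sum of counts S = 126 over n = 13 days.
Posterior: Gamma(α+S, β+n) = Gamma(7.74+126, 2.37+13) = Gamma(133.74, 15.37).
Posterior mean = α/β = 133.74/15.37 = 8.7014.

8.7014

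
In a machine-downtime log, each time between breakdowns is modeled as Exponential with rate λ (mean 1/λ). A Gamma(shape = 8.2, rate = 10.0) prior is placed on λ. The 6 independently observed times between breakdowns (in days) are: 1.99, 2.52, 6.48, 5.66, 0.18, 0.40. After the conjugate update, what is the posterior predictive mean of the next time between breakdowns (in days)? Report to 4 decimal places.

2.0629

With a Gamma(shape α, rate β) prior on the exponential rate λ, the posterior after n observations with total T = Σxᵢ is Gamma(α+n, β+T).
Sum of observations T = 17.23 days; n = 6.
Posterior: Gamma(8.2+6, 10.0+17.23) = Gamma(14.2, 27.23).
The predictive distribution for the next observation is Lomax; its mean is β/(α−1) = 27.23/13.2 = 2.0629.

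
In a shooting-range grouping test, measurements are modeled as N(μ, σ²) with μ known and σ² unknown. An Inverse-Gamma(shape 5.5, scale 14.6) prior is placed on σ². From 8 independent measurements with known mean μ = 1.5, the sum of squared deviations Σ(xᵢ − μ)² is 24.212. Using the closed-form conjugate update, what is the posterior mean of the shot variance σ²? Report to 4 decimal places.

With known mean μ and an Inverse-Gamma(α, β) prior on σ², the Normal likelihood is conjugate: posterior is Inv-Gamma(α + n/2, β + Σ(xᵢ−μ)²/2).
Posterior: Inv-Gamma(5.5 + 8/2, 14.6 + 24.212/2) = Inv-Gamma(9.50, 26.7060).
E[σ²|data] = β/(α−1) = 26.7060/8.50 = 3.1419.

3.1419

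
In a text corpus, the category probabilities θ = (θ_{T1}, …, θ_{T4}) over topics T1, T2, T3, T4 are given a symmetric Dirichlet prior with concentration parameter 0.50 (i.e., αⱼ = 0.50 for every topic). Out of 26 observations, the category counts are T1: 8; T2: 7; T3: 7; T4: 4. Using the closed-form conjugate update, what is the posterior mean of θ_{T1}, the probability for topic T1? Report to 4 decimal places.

0.3036

The Dirichlet prior is conjugate to the Multinomial likelihood: each posterior αⱼ = prior αⱼ + observed count nⱼ.
Posterior concentration: (8.50, 7.50, 7.50, 4.50), total = 28.00.
E[θ_{T1}|data] = α_{T1}/Σα = 8.50/28.00 = 0.3036.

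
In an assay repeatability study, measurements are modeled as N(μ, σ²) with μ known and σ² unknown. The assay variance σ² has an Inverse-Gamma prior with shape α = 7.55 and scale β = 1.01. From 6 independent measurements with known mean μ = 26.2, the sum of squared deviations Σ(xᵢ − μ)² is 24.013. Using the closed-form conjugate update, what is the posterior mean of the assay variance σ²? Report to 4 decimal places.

With known mean μ and an Inverse-Gamma(α, β) prior on σ², the Normal likelihood is conjugate: posterior is Inv-Gamma(α + n/2, β + Σ(xᵢ−μ)²/2).
Posterior: Inv-Gamma(7.55 + 6/2, 1.01 + 24.013/2) = Inv-Gamma(10.55, 13.0165).
E[σ²|data] = β/(α−1) = 13.0165/9.55 = 1.3630.

1.3630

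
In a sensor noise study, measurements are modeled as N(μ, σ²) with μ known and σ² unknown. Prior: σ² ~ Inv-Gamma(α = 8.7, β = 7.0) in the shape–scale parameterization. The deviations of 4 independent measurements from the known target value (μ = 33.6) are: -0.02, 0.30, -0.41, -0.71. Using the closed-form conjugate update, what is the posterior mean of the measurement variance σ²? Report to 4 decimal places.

With known mean μ and an Inverse-Gamma(α, β) prior on σ², the Normal likelihood is conjugate: posterior is Inv-Gamma(α + n/2, β + Σ(xᵢ−μ)²/2).
Σ(xᵢ−μ)² = (-0.02)² + (0.30)² + (-0.41)² + (-0.71)² = 0.7626.
Posterior: Inv-Gamma(8.7 + 4/2, 7.0 + 0.7626/2) = Inv-Gamma(10.70, 7.38130).
E[σ²|data] = β/(α−1) = 7.38130/9.70 = 0.7610.

0.7610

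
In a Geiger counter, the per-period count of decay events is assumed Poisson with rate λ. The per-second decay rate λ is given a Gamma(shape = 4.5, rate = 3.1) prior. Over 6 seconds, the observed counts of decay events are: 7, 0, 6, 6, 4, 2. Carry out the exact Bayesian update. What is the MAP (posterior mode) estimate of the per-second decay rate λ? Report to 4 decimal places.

With a Gamma(shape α, rate β) prior, the Poisson likelihood is conjugate: the posterior is Gamma(α + ΣXᵢ, β + n).
Sum of counts S = 25 over n = 6 seconds.
Posterior: Gamma(α+S, β+n) = Gamma(4.5+25, 3.1+6) = Gamma(29.5, 9.1).
Mode of Gamma(α,β) for α≥1 is (α−1)/β = 28.5/9.1 = 3.1319.

3.1319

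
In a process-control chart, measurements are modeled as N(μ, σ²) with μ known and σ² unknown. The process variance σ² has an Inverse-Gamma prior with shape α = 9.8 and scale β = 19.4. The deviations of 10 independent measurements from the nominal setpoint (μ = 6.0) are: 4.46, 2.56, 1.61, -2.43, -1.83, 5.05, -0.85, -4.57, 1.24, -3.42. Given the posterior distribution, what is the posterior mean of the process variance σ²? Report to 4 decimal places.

4.9795

With known mean μ and an Inverse-Gamma(α, β) prior on σ², the Normal likelihood is conjugate: posterior is Inv-Gamma(α + n/2, β + Σ(xᵢ−μ)²/2).
Σ(xᵢ−μ)² = (4.46)² + (2.56)² + (1.61)² + (-2.43)² + (-1.83)² + (5.05)² + (-0.85)² + (-4.57)² + (1.24)² + (-3.42)² = 98.6350.
Posterior: Inv-Gamma(9.8 + 10/2, 19.4 + 98.6350/2) = Inv-Gamma(14.80, 68.71750).
E[σ²|data] = β/(α−1) = 68.71750/13.80 = 4.9795.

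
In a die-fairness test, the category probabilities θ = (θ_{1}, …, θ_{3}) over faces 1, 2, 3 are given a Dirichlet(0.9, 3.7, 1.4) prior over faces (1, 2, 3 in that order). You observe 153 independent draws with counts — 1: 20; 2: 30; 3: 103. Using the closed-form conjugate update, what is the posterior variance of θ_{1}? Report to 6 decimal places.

The Dirichlet prior is conjugate to the Multinomial likelihood: each posterior αⱼ = prior αⱼ + observed count nⱼ.
Posterior concentration: (20.9, 33.7, 104.4), total = 159.0.
Var[θ_j] = α_j(Σα−α_j)/((Σα)²(Σα+1)) = 20.9·138.1/(159.0²·160.0) = 0.000714.

0.000714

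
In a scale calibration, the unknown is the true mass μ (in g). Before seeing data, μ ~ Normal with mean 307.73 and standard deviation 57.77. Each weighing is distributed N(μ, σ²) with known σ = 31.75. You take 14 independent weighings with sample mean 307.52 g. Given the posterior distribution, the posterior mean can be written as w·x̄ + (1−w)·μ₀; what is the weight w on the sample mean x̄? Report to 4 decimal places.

For Normal data with known variance σ², a Normal(μ₀, σ₀²) prior on μ is conjugate. Posterior precision = 1/σ₀² + n/σ²; posterior mean is the precision-weighted average of μ₀ and x̄.
σ₀² = 57.77² = 3337.3729, σ² = 31.75² = 1008.0625. Prior precision 1/σ₀² = 1/3337.3729; data precision n/σ² = 14/1008.0625.
w = (n/σ²)/(1/σ₀² + n/σ²) = n·σ₀²/(σ² + n·σ₀²) = 14·3337.3729/(1008.0625 + 14·3337.3729) = 46723.2206/47731.2831 = 0.9789.

0.9789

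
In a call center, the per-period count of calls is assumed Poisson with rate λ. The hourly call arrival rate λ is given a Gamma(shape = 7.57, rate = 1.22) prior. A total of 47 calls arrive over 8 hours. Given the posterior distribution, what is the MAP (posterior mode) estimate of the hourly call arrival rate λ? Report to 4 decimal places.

5.8102

With a Gamma(shape α, rate β) prior, the Poisson likelihood is conjugate: the posterior is Gamma(α + ΣXᵢ, β + n).
Posterior: Gamma(α+S, β+n) = Gamma(7.57+47, 1.22+8) = Gamma(54.57, 9.22).
Mode of Gamma(α,β) for α≥1 is (α−1)/β = 53.57/9.22 = 5.8102.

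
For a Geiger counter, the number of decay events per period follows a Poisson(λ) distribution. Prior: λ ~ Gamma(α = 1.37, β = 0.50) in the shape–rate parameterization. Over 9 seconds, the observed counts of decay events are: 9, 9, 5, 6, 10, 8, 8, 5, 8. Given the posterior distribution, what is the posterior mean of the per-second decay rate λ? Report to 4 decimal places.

With a Gamma(shape α, rate β) prior, the Poisson likelihood is conjugate: the posterior is Gamma(α + ΣXᵢ, β + n).
Sum of counts S = 68 over n = 9 seconds.
Posterior: Gamma(α+S, β+n) = Gamma(1.37+68, 0.50+9) = Gamma(69.37, 9.50).
Posterior mean = α/β = 69.37/9.50 = 7.3021.

7.3021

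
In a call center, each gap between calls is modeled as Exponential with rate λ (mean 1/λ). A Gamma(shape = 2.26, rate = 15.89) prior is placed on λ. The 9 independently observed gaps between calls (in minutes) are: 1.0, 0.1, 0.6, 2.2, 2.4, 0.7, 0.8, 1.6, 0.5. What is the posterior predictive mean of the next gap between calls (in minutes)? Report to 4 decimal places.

2.5136

With a Gamma(shape α, rate β) prior on the exponential rate λ, the posterior after n observations with total T = Σxᵢ is Gamma(α+n, β+T).
Sum of observations T = 9.9 minutes; n = 9.
Posterior: Gamma(2.26+9, 15.89+9.9) = Gamma(11.26, 25.79).
The predictive distribution for the next observation is Lomax; its mean is β/(α−1) = 25.79/10.26 = 2.5136.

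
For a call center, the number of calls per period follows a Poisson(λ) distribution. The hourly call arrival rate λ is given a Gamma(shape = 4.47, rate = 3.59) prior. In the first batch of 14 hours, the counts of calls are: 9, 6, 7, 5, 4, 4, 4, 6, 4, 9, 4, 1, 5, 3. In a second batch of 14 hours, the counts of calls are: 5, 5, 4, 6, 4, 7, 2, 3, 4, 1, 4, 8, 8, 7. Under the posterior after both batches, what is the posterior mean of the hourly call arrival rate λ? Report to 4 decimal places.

With a Gamma(shape α, rate β) prior, the Poisson likelihood is conjugate: the posterior is Gamma(α + ΣXᵢ, β + n).
Batch 1: sum of counts S = 71 over n = 14 hours.
After batch 1: Gamma(α+S, β+n) = Gamma(4.47+71, 3.59+14) = Gamma(75.47, 17.59).
Batch 2: sum of counts S = 68 over n = 14 hours.
After batch 2: Gamma(α+S, β+n) = Gamma(75.47+68, 17.59+14) = Gamma(143.47, 31.59).
Posterior mean = α/β = 143.47/31.59 = 4.5416.

4.5416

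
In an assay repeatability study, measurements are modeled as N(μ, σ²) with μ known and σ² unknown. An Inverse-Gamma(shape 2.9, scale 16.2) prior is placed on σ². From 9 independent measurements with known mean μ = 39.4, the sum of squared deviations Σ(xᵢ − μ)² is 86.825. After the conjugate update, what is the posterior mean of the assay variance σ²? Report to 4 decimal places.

With known mean μ and an Inverse-Gamma(α, β) prior on σ², the Normal likelihood is conjugate: posterior is Inv-Gamma(α + n/2, β + Σ(xᵢ−μ)²/2).
Posterior: Inv-Gamma(2.9 + 9/2, 16.2 + 86.825/2) = Inv-Gamma(7.40, 59.6125).
E[σ²|data] = β/(α−1) = 59.6125/6.40 = 9.3145.

9.3145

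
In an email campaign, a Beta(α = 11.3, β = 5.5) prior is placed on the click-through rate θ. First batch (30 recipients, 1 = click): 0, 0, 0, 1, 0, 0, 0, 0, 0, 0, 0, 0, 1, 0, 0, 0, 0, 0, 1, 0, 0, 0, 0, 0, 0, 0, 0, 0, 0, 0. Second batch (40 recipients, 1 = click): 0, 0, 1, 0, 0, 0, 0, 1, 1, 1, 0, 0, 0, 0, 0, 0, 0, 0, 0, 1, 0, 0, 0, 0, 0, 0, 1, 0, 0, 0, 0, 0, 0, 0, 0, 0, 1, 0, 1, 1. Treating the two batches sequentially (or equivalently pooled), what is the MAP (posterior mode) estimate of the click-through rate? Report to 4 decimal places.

The Beta prior is conjugate to a Binomial/Bernoulli likelihood; the update adds successes to α and failures to β.
After batch 1: Beta(11.3+3, 5.5+27) = Beta(14.3, 32.5).
After batch 2: Beta(14.3+9, 32.5+31) = Beta(23.3, 63.5).
Mode of Beta(a,b) for a,b>1 is (a−1)/(a+b−2) = 22.3/84.8 = 0.2630.

0.2630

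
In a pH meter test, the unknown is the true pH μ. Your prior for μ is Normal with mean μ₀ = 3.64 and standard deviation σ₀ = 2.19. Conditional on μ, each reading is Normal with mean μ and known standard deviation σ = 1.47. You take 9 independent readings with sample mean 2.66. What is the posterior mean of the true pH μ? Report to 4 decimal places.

For Normal data with known variance σ², a Normal(μ₀, σ₀²) prior on μ is conjugate. Posterior precision = 1/σ₀² + n/σ²; posterior mean is the precision-weighted average of μ₀ and x̄.
n·x̄ = 9·2.66 = 23.94.
σ₀² = 2.19² = 4.7961, σ² = 1.47² = 2.1609; σ² + n·σ₀² = 2.1609 + 9·4.7961 = 45.3258.
Posterior mean = (μ₀/σ₀² + n·x̄/σ²)/(1/σ₀² + n/σ²) = (σ²·μ₀ + σ₀²·n·x̄)/(σ² + n·σ₀²) = (2.1609·3.64 + 4.7961·23.94)/45.3258 = 122.68431/45.3258 = 2.7067.

2.7067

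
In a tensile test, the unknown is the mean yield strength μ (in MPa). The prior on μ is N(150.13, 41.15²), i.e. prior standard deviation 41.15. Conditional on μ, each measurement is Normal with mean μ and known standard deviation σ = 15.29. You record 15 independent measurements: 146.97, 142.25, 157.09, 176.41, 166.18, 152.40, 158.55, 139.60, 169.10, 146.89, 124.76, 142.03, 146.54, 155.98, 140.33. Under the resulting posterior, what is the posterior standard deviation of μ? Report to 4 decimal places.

3.9298

For Normal data with known variance σ², a Normal(μ₀, σ₀²) prior on μ is conjugate. Posterior precision = 1/σ₀² + n/σ²; posterior mean is the precision-weighted average of μ₀ and x̄.
σ₀² = 41.15² = 1693.3225, σ² = 15.29² = 233.7841; σ² + n·σ₀² = 233.7841 + 15·1693.3225 = 25633.6216.
Posterior precision = 1/σ₀² + n/σ² = 1/1693.3225 + 15/233.7841 = (σ² + n·σ₀²)/(σ₀²σ²) = 25633.6216/(1693.3225·233.7841); posterior variance σₙ² = σ₀²σ²/(σ² + n·σ₀²) = 1693.3225·233.7841/25633.6216 = 15.443463.
Posterior SD = √σₙ² = √(1693.3225·233.7841/25633.6216) = 3.9298.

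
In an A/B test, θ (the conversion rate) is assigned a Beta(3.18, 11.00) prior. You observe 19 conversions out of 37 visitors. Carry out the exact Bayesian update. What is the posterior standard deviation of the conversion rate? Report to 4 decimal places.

The Beta prior is conjugate to a Binomial/Bernoulli likelihood; the update adds successes to α and failures to β.
Posterior: Beta(α+k, β+n−k) = Beta(3.18+19, 11.00+18) = Beta(22.18, 29.00).
Var = αβ/((α+β)²(α+β+1)) = 22.18·29.00/(51.18²·52.18) = 0.00470603; SD = √0.00470603 = 0.0686.

0.0686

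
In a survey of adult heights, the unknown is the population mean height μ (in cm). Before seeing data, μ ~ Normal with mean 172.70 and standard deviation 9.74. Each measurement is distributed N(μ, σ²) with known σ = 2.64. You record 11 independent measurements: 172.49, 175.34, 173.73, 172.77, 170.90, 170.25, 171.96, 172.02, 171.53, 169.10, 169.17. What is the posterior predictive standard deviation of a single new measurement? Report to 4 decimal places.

2.7566

For Normal data with known variance σ², a Normal(μ₀, σ₀²) prior on μ is conjugate. Posterior precision = 1/σ₀² + n/σ²; posterior mean is the precision-weighted average of μ₀ and x̄.
σ₀² = 9.74² = 94.8676, σ² = 2.64² = 6.9696; σ² + n·σ₀² = 6.9696 + 11·94.8676 = 1050.5132.
Posterior precision = 1/σ₀² + n/σ² = 1/94.8676 + 11/6.9696 = (σ² + n·σ₀²)/(σ₀²σ²) = 1050.5132/(94.8676·6.9696); posterior variance σₙ² = σ₀²σ²/(σ² + n·σ₀²) = 94.8676·6.9696/1050.5132 = 0.629396.
Predictive variance for one new observation = σₙ² + σ² = 94.8676·6.9696/1050.5132 + 6.9696 = σ²·(σ₀² + 1050.5132)/1050.5132 = 6.9696·1145.3808/1050.5132 = 7.598996; SD = √(6.9696·1145.3808/1050.5132) = 2.7566.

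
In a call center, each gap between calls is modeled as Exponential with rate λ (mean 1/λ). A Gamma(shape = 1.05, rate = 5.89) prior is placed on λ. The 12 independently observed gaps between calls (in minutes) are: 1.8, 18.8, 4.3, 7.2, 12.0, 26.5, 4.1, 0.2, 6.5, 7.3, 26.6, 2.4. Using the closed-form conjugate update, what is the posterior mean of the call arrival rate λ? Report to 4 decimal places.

0.1056

With a Gamma(shape α, rate β) prior on the exponential rate λ, the posterior after n observations with total T = Σxᵢ is Gamma(α+n, β+T).
Sum of observations T = 117.7 minutes; n = 12.
Posterior: Gamma(1.05+12, 5.89+117.7) = Gamma(13.05, 123.59).
Posterior mean of λ = α/β = 13.05/123.59 = 0.1056.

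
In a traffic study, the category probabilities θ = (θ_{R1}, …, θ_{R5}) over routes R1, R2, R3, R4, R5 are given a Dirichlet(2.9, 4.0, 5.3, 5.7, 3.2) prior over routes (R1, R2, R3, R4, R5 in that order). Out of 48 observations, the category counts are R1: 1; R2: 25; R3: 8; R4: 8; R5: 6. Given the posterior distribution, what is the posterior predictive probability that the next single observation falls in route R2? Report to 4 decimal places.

0.4197

The Dirichlet prior is conjugate to the Multinomial likelihood: each posterior αⱼ = prior αⱼ + observed count nⱼ.
Posterior concentration: (3.9, 29.0, 13.3, 13.7, 9.2), total = 69.1.
P(next = R2 | data) = α_{R2}/Σα = 0.4197.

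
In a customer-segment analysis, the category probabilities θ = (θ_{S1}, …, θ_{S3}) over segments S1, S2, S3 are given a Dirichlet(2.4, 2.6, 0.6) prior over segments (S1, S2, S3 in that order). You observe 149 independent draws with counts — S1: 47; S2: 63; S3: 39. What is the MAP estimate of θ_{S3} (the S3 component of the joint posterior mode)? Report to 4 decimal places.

The Dirichlet prior is conjugate to the Multinomial likelihood: each posterior αⱼ = prior αⱼ + observed count nⱼ.
Posterior concentration: (49.4, 65.6, 39.6), total = 154.6.
Joint mode component: (α_{S3}−1)/(Σα−K) = 38.6/151.6 = 0.2546.

0.2546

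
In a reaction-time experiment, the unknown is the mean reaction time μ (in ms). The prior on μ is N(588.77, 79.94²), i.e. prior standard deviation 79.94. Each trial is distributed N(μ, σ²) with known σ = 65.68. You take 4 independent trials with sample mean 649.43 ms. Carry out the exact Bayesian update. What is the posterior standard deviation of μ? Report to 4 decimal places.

30.3766

For Normal data with known variance σ², a Normal(μ₀, σ₀²) prior on μ is conjugate. Posterior precision = 1/σ₀² + n/σ²; posterior mean is the precision-weighted average of μ₀ and x̄.
σ₀² = 79.94² = 6390.4036, σ² = 65.68² = 4313.8624; σ² + n·σ₀² = 4313.8624 + 4·6390.4036 = 29875.4768.
Posterior precision = 1/σ₀² + n/σ² = 1/6390.4036 + 4/4313.8624 = (σ² + n·σ₀²)/(σ₀²σ²) = 29875.4768/(6390.4036·4313.8624); posterior variance σₙ² = σ₀²σ²/(σ² + n·σ₀²) = 6390.4036·4313.8624/29875.4768 = 922.740815.
Posterior SD = √σₙ² = √(6390.4036·4313.8624/29875.4768) = 30.3766.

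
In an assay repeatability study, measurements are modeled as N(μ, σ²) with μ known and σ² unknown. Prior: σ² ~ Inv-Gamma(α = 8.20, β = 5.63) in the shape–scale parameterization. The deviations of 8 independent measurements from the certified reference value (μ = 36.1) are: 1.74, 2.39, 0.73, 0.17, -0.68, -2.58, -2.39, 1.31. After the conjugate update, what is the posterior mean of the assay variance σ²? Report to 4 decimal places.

1.5673

With known mean μ and an Inverse-Gamma(α, β) prior on σ², the Normal likelihood is conjugate: posterior is Inv-Gamma(α + n/2, β + Σ(xᵢ−μ)²/2).
Σ(xᵢ−μ)² = (1.74)² + (2.39)² + (0.73)² + (0.17)² + (-0.68)² + (-2.58)² + (-2.39)² + (1.31)² = 23.8485.
Posterior: Inv-Gamma(8.20 + 8/2, 5.63 + 23.8485/2) = Inv-Gamma(12.20, 17.55425).
E[σ²|data] = β/(α−1) = 17.55425/11.20 = 1.5673.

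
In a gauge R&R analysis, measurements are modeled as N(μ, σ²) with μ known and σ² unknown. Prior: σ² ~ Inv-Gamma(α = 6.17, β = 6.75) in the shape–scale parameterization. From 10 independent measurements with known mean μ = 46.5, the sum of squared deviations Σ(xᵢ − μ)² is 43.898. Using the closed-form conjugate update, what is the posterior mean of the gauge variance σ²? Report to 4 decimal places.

2.8219

With known mean μ and an Inverse-Gamma(α, β) prior on σ², the Normal likelihood is conjugate: posterior is Inv-Gamma(α + n/2, β + Σ(xᵢ−μ)²/2).
Posterior: Inv-Gamma(6.17 + 10/2, 6.75 + 43.898/2) = Inv-Gamma(11.17, 28.6990).
E[σ²|data] = β/(α−1) = 28.6990/10.17 = 2.8219.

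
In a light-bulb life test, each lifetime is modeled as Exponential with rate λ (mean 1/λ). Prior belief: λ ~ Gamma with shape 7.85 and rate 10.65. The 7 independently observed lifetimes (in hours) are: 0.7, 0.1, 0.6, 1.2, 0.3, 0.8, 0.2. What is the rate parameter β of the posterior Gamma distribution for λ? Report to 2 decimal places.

With a Gamma(shape α, rate β) prior on the exponential rate λ, the posterior after n observations with total T = Σxᵢ is Gamma(α+n, β+T).
Sum of observations T = 3.9 hours; n = 7.
Posterior: Gamma(7.85+7, 10.65+3.9) = Gamma(14.85, 14.55).
Posterior β = 14.55.

14.55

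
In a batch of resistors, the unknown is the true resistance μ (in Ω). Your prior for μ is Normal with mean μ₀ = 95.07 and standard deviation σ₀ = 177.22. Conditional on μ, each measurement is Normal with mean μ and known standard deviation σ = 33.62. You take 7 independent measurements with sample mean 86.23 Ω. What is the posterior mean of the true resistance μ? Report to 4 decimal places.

86.2752

For Normal data with known variance σ², a Normal(μ₀, σ₀²) prior on μ is conjugate. Posterior precision = 1/σ₀² + n/σ²; posterior mean is the precision-weighted average of μ₀ and x̄.
n·x̄ = 7·86.23 = 603.61.
σ₀² = 177.22² = 31406.9284, σ² = 33.62² = 1130.3044; σ² + n·σ₀² = 1130.3044 + 7·31406.9284 = 220978.8032.
Posterior mean = (μ₀/σ₀² + n·x̄/σ²)/(1/σ₀² + n/σ²) = (σ²·μ₀ + σ₀²·n·x̄)/(σ² + n·σ₀²) = (1130.3044·95.07 + 31406.9284·603.61)/220978.8032 = 19064994.090832/220978.8032 = 86.2752.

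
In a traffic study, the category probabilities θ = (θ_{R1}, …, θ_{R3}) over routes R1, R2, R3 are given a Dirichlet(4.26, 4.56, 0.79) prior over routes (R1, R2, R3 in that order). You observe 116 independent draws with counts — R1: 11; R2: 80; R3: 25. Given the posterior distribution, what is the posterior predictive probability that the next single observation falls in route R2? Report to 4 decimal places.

0.6732

The Dirichlet prior is conjugate to the Multinomial likelihood: each posterior αⱼ = prior αⱼ + observed count nⱼ.
Posterior concentration: (15.26, 84.56, 25.79), total = 125.61.
P(next = R2 | data) = α_{R2}/Σα = 0.6732.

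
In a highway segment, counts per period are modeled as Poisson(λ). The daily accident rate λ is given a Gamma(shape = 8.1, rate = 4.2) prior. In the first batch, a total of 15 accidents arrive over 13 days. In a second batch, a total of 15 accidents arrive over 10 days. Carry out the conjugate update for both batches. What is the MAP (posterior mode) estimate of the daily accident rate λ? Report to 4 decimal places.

1.3640

With a Gamma(shape α, rate β) prior, the Poisson likelihood is conjugate: the posterior is Gamma(α + ΣXᵢ, β + n).
After batch 1: Gamma(α+S, β+n) = Gamma(8.1+15, 4.2+13) = Gamma(23.1, 17.2).
After batch 2: Gamma(α+S, β+n) = Gamma(23.1+15, 17.2+10) = Gamma(38.1, 27.2).
Mode of Gamma(α,β) for α≥1 is (α−1)/β = 37.1/27.2 = 1.3640.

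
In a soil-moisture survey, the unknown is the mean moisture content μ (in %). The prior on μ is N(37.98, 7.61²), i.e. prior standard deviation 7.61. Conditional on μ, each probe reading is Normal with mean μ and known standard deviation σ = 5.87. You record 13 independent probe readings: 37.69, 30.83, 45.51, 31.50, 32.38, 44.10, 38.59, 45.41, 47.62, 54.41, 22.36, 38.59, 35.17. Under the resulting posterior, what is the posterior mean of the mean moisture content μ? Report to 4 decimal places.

For Normal data with known variance σ², a Normal(μ₀, σ₀²) prior on μ is conjugate. Posterior precision = 1/σ₀² + n/σ²; posterior mean is the precision-weighted average of μ₀ and x̄.
Σxᵢ = 37.69 + 30.83 + 45.51 + 31.50 + 32.38 + 44.10 + 38.59 + 45.41 + 47.62 + 54.41 + 22.36 + 38.59 + 35.17 = 504.16, so n·x̄ = 504.16.
σ₀² = 7.61² = 57.9121, σ² = 5.87² = 34.4569; σ² + n·σ₀² = 34.4569 + 13·57.9121 = 787.3142.
Posterior mean = (μ₀/σ₀² + n·x̄/σ²)/(1/σ₀² + n/σ²) = (σ²·μ₀ + σ₀²·n·x̄)/(σ² + n·σ₀²) = (34.4569·37.98 + 57.9121·504.16)/787.3142 = 30505.637398/787.3142 = 38.7465.

38.7465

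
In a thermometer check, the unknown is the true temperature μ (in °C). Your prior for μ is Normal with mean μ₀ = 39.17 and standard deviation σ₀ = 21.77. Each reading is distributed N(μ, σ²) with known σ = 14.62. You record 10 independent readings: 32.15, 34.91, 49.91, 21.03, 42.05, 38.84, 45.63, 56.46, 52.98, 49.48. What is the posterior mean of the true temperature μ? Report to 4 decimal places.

42.2070

For Normal data with known variance σ², a Normal(μ₀, σ₀²) prior on μ is conjugate. Posterior precision = 1/σ₀² + n/σ²; posterior mean is the precision-weighted average of μ₀ and x̄.
Σxᵢ = 32.15 + 34.91 + 49.91 + 21.03 + 42.05 + 38.84 + 45.63 + 56.46 + 52.98 + 49.48 = 423.44, so n·x̄ = 423.44.
σ₀² = 21.77² = 473.9329, σ² = 14.62² = 213.7444; σ² + n·σ₀² = 213.7444 + 10·473.9329 = 4953.0734.
Posterior mean = (μ₀/σ₀² + n·x̄/σ²)/(1/σ₀² + n/σ²) = (σ²·μ₀ + σ₀²·n·x̄)/(σ² + n·σ₀²) = (213.7444·39.17 + 473.9329·423.44)/4953.0734 = 209054.515324/4953.0734 = 42.2070.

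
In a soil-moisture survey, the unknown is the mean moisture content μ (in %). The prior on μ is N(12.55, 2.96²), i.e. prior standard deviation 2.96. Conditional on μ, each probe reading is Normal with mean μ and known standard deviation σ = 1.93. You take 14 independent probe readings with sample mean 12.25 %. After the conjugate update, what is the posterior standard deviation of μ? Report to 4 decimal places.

For Normal data with known variance σ², a Normal(μ₀, σ₀²) prior on μ is conjugate. Posterior precision = 1/σ₀² + n/σ²; posterior mean is the precision-weighted average of μ₀ and x̄.
σ₀² = 2.96² = 8.7616, σ² = 1.93² = 3.7249; σ² + n·σ₀² = 3.7249 + 14·8.7616 = 126.3873.
Posterior precision = 1/σ₀² + n/σ² = 1/8.7616 + 14/3.7249 = (σ² + n·σ₀²)/(σ₀²σ²) = 126.3873/(8.7616·3.7249); posterior variance σₙ² = σ₀²σ²/(σ² + n·σ₀²) = 8.7616·3.7249/126.3873 = 0.258223.
Posterior SD = √σₙ² = √(8.7616·3.7249/126.3873) = 0.5082.

0.5082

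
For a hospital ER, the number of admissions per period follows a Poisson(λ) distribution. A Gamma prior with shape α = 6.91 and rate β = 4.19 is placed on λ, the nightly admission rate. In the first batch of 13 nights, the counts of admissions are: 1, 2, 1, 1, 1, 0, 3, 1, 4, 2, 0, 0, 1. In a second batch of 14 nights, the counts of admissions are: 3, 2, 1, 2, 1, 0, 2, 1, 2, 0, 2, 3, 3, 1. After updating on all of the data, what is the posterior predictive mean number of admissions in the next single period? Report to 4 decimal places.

1.5040

With a Gamma(shape α, rate β) prior, the Poisson likelihood is conjugate: the posterior is Gamma(α + ΣXᵢ, β + n).
Batch 1: sum of counts S = 17 over n = 13 nights.
After batch 1: Gamma(α+S, β+n) = Gamma(6.91+17, 4.19+13) = Gamma(23.91, 17.19).
Batch 2: sum of counts S = 23 over n = 14 nights.
After batch 2: Gamma(α+S, β+n) = Gamma(23.91+23, 17.19+14) = Gamma(46.91, 31.19).
The predictive distribution for one future period is NegBinom with mean α/β = 1.5040.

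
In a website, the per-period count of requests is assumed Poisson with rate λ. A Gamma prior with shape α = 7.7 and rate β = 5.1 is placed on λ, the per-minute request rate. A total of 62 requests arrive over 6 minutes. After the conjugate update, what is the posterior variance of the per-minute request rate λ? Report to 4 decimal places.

0.5657

With a Gamma(shape α, rate β) prior, the Poisson likelihood is conjugate: the posterior is Gamma(α + ΣXᵢ, β + n).
Posterior: Gamma(α+S, β+n) = Gamma(7.7+62, 5.1+6) = Gamma(69.7, 11.1).
Var = α/β² = 69.7/11.1² = 0.5657.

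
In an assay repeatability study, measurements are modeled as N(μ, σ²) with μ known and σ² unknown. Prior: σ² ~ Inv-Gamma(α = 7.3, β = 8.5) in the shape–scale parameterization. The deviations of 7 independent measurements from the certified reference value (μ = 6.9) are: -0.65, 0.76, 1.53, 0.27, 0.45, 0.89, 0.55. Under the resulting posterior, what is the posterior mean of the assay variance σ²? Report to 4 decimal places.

With known mean μ and an Inverse-Gamma(α, β) prior on σ², the Normal likelihood is conjugate: posterior is Inv-Gamma(α + n/2, β + Σ(xᵢ−μ)²/2).
Σ(xᵢ−μ)² = (-0.65)² + (0.76)² + (1.53)² + (0.27)² + (0.45)² + (0.89)² + (0.55)² = 4.7110.
Posterior: Inv-Gamma(7.3 + 7/2, 8.5 + 4.7110/2) = Inv-Gamma(10.80, 10.85550).
E[σ²|data] = β/(α−1) = 10.85550/9.80 = 1.1077.

1.1077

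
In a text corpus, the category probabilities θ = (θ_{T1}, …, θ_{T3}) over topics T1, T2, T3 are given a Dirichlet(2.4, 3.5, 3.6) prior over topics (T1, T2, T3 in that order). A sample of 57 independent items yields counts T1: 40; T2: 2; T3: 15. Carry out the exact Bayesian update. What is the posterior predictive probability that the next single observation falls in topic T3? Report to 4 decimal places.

The Dirichlet prior is conjugate to the Multinomial likelihood: each posterior αⱼ = prior αⱼ + observed count nⱼ.
Posterior concentration: (42.4, 5.5, 18.6), total = 66.5.
P(next = T3 | data) = α_{T3}/Σα = 0.2797.

0.2797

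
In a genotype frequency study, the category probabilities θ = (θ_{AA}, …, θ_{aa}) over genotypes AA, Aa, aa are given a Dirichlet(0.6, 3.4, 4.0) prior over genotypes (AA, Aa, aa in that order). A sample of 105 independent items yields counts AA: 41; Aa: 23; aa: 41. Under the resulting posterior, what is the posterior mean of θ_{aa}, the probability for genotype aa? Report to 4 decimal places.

0.3982

The Dirichlet prior is conjugate to the Multinomial likelihood: each posterior αⱼ = prior αⱼ + observed count nⱼ.
Posterior concentration: (41.6, 26.4, 45.0), total = 113.0.
E[θ_{aa}|data] = α_{aa}/Σα = 45.0/113.0 = 0.3982.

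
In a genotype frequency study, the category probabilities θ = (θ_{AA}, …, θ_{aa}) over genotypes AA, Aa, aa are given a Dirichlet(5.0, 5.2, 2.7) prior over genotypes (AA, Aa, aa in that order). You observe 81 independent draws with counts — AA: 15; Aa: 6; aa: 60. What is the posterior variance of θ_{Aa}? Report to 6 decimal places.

The Dirichlet prior is conjugate to the Multinomial likelihood: each posterior αⱼ = prior αⱼ + observed count nⱼ.
Posterior concentration: (20.0, 11.2, 62.7), total = 93.9.
Var[θ_j] = α_j(Σα−α_j)/((Σα)²(Σα+1)) = 11.2·82.7/(93.9²·94.9) = 0.001107.

0.001107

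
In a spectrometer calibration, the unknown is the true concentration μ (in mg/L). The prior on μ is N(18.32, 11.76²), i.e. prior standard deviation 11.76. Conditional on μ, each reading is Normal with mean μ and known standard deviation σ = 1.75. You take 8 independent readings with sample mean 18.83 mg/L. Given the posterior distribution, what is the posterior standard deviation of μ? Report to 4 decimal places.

0.6179

For Normal data with known variance σ², a Normal(μ₀, σ₀²) prior on μ is conjugate. Posterior precision = 1/σ₀² + n/σ²; posterior mean is the precision-weighted average of μ₀ and x̄.
σ₀² = 11.76² = 138.2976, σ² = 1.75² = 3.0625; σ² + n·σ₀² = 3.0625 + 8·138.2976 = 1109.4433.
Posterior precision = 1/σ₀² + n/σ² = 1/138.2976 + 8/3.0625 = (σ² + n·σ₀²)/(σ₀²σ²) = 1109.4433/(138.2976·3.0625); posterior variance σₙ² = σ₀²σ²/(σ² + n·σ₀²) = 138.2976·3.0625/1109.4433 = 0.381756.
Posterior SD = √σₙ² = √(138.2976·3.0625/1109.4433) = 0.6179.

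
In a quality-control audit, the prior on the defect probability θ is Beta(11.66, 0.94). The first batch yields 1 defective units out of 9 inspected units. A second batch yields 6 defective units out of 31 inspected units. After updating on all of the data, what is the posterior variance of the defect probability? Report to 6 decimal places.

The Beta prior is conjugate to a Binomial/Bernoulli likelihood; the update adds successes to α and failures to β.
After batch 1: Beta(11.66+1, 0.94+8) = Beta(12.66, 8.94).
After batch 2: Beta(12.66+6, 8.94+25) = Beta(18.66, 33.94).
Var = αβ/((α+β)²(α+β+1)) = 18.66·33.94/(52.60²·53.60) = 0.004271.

0.004271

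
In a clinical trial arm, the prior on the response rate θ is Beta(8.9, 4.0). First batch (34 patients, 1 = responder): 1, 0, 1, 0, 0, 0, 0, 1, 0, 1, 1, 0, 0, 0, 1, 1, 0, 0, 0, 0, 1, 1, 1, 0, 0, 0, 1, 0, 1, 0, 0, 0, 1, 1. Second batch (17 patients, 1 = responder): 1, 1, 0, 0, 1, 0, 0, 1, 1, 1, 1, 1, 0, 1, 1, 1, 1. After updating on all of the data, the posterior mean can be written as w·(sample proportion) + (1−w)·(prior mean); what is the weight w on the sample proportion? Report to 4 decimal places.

The Beta prior is conjugate to a Binomial/Bernoulli likelihood; the update adds successes to α and failures to β.
Total number of patients: n = 34 + 17 = 51.
Posterior mean = (α₀+k)/(α₀+β₀+n) = [n/(α₀+β₀+n)]·(k/n) + [(α₀+β₀)/(α₀+β₀+n)]·α₀/(α₀+β₀), so only n and the prior enter the weight.
The weight on the data is w = n/(α₀+β₀+n) = 51/(8.9+4.0+51) = 51/63.9 = 0.7981.

0.7981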